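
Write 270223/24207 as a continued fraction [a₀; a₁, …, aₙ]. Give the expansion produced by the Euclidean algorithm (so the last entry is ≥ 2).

270223 = 11×24207 + 3946
24207 = 6×3946 + 531
3946 = 7×531 + 229
531 = 2×229 + 73
229 = 3×73 + 10
73 = 7×10 + 3
10 = 3×3 + 1
3 = 3×1 + 0  (stop)
So 270223/24207 = [11; 6, 7, 2, 3, 7, 3, 3].

[11; 6, 7, 2, 3, 7, 3, 3]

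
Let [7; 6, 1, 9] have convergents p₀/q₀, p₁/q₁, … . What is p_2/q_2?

50/7

Using pₖ = aₖpₖ₋₁ + pₖ₋₂, qₖ = aₖqₖ₋₁ + qₖ₋₂ (with p₋₁=1, p₋₂=0, q₋₁=0, q₋₂=1):
  k=0: a=7, p=7, q=1
  k=1: a=6, p=43, q=6
  k=2: a=1, p=50, q=7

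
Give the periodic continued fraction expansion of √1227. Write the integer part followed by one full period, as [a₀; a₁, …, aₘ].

a₀ = ⌊√1227⌋ = 35.

[35; 35, 70]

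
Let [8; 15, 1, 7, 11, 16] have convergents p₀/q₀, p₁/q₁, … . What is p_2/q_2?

Using pₖ = aₖpₖ₋₁ + pₖ₋₂, qₖ = aₖqₖ₋₁ + qₖ₋₂ (with p₋₁=1, p₋₂=0, q₋₁=0, q₋₂=1):
  k=0: a=8, p=8, q=1
  k=1: a=15, p=121, q=15
  k=2: a=1, p=129, q=16

129/16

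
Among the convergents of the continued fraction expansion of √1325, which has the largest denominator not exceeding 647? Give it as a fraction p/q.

√1325 = [36; 2, 2, 72, …] (period length 3).
Convergents:
  p_0/q_0 = 36/1
  p_1/q_1 = 73/2
  p_2/q_2 = 182/5
  p_3/q_3 = 13177/362
  p_4/q_4 = 26536/729
q_3 = 362 ≤ 647 < 729 = q_4, so the answer is 13177/362.

13177/362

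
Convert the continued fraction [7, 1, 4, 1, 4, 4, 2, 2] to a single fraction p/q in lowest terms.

Fold from the inside: start with 2/1.
  2 + 1/2 = 5/2
  4 + 2/5 = 22/5
  4 + 5/22 = 93/22
  1 + 22/93 = 115/93
  4 + 93/115 = 553/115
  1 + 115/553 = 668/553
  7 + 553/668 = 5229/668

5229/668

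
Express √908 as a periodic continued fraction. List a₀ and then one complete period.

a₀ = ⌊√908⌋ = 30.
With m₀=0, d₀=1 and mₖ₊₁ = dₖaₖ − mₖ, dₖ₊₁ = (n − mₖ₊₁²)/dₖ, aₖ₊₁ = ⌊(a₀+mₖ₊₁)/dₖ₊₁⌋:
  k=1: m=30, d=8, a=7
  k=2: m=26, d=29, a=1
  k=3: m=3, d=31, a=1
  k=4: m=28, d=4, a=14
  k=5: m=28, d=31, a=1
  k=6: m=3, d=29, a=1
  k=7: m=26, d=8, a=7
  k=8: m=30, d=1, a=60
d=1 and a=2a₀=60 at k=8, so the next step gives (m, d) = (30, 8) again — its k=1 value — and the period has length 8.

[30; 7, 1, 1, 14, 1, 1, 7, 60]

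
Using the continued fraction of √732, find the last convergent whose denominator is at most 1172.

√732 = [27; 18, 54, …] (period length 2).
Convergents:
  p_0/q_0 = 27/1
  p_1/q_1 = 487/18
  p_2/q_2 = 26325/973
  p_3/q_3 = 474337/17532
q_2 = 973 ≤ 1172 < 17532 = q_3, so the answer is 26325/973.

26325/973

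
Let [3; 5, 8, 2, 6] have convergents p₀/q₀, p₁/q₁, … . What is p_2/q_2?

131/41

Using pₖ = aₖpₖ₋₁ + pₖ₋₂, qₖ = aₖqₖ₋₁ + qₖ₋₂ (with p₋₁=1, p₋₂=0, q₋₁=0, q₋₂=1):
  k=0: a=3, p=3, q=1
  k=1: a=5, p=16, q=5
  k=2: a=8, p=131, q=41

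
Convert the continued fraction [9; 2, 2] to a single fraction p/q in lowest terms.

47/5

Fold from the inside: start with 2/1.
  2 + 1/2 = 5/2
  9 + 2/5 = 47/5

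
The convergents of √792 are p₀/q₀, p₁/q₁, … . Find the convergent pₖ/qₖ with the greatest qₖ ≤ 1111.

√792 = [28; 7, 56, …] (period length 2).
Convergents:
  p_0/q_0 = 28/1
  p_1/q_1 = 197/7
  p_2/q_2 = 11060/393
  p_3/q_3 = 77617/2758
q_2 = 393 ≤ 1111 < 2758 = q_3, so the answer is 11060/393.

11060/393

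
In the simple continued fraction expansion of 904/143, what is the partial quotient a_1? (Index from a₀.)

904 = 6·143 + 46   →  a_0 = 6
143 = 3·46 + 5   →  a_1 = 3

3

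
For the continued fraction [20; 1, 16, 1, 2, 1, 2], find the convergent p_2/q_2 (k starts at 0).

Using pₖ = aₖpₖ₋₁ + pₖ₋₂, qₖ = aₖqₖ₋₁ + qₖ₋₂ (with p₋₁=1, p₋₂=0, q₋₁=0, q₋₂=1):
  k=0: a=20, p=20, q=1
  k=1: a=1, p=21, q=1
  k=2: a=16, p=356, q=17

356/17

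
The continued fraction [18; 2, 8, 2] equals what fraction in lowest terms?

Fold from the inside: start with 2/1.
  8 + 1/2 = 17/2
  2 + 2/17 = 36/17
  18 + 17/36 = 665/36

665/36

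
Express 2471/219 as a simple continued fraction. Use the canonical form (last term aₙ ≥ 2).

[11; 3, 1, 1, 7, 4]

2471 = 11·219 + 62
219 = 3·62 + 33
62 = 1·33 + 29
33 = 1·29 + 4
29 = 7·4 + 1
4 = 4·1 + 0  (stop)
So 2471/219 = [11; 3, 1, 1, 7, 4].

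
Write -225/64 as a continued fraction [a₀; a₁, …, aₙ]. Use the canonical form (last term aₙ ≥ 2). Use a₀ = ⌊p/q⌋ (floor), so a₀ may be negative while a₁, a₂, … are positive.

[-4; 2, 15, 2]

-225 = -4·64 + 31
64 = 2·31 + 2
31 = 15·2 + 1
2 = 2·1 + 0  (stop)
So -225/64 = [-4; 2, 15, 2].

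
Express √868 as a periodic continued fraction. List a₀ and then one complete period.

[29; 2, 6, 19, 2, 19, 6, 2, 58]

a₀ = ⌊√868⌋ = 29.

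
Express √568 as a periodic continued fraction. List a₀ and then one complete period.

[23; 1, 4, 1, 46]

a₀ = ⌊√568⌋ = 23.
With m₀=0, d₀=1 and mₖ₊₁ = dₖaₖ − mₖ, dₖ₊₁ = (n − mₖ₊₁²)/dₖ, aₖ₊₁ = ⌊(a₀+mₖ₊₁)/dₖ₊₁⌋:
  k=1: m=23, d=39, a=1
  k=2: m=16, d=8, a=4
  k=3: m=16, d=39, a=1
  k=4: m=23, d=1, a=46
d=1 and a=2a₀=46 at k=4, so the next step gives (m, d) = (23, 39) again — its k=1 value — and the period has length 4.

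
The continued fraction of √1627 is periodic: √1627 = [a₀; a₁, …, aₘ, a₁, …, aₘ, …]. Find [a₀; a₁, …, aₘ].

[40; 2, 1, 39, 1, 2, 80]

a₀ = ⌊√1627⌋ = 40.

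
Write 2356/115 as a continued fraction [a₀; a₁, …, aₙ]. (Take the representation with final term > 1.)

2356 = 20*115 + 56
115 = 2*56 + 3
56 = 18*3 + 2
3 = 1*2 + 1
2 = 2*1 + 0  (stop)
So 2356/115 = [20; 2, 18, 1, 2].

[20; 2, 18, 1, 2]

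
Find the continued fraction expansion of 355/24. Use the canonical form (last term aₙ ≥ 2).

[14; 1, 3, 1, 4]

355 = 14×24 + 19
24 = 1×19 + 5
19 = 3×5 + 4
5 = 1×4 + 1
4 = 4×1 + 0  (stop)
So 355/24 = [14; 1, 3, 1, 4].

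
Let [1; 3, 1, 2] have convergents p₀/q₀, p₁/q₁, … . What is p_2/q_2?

Using pₖ = aₖpₖ₋₁ + pₖ₋₂, qₖ = aₖqₖ₋₁ + qₖ₋₂ (with p₋₁=1, p₋₂=0, q₋₁=0, q₋₂=1):
  k=0: a=1, p=1, q=1
  k=1: a=3, p=4, q=3
  k=2: a=1, p=5, q=4

5/4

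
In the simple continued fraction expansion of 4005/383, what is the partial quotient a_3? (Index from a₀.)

4005 = 10·383 + 175   →  a_0 = 10
383 = 2·175 + 33   →  a_1 = 2
175 = 5·33 + 10   →  a_2 = 5
33 = 3·10 + 3   →  a_3 = 3

3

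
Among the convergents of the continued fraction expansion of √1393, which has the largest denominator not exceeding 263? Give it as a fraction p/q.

√1393 = [37; 3, 10, 3, 74, …] (period length 4).
Convergents:
  p_0/q_0 = 37/1
  p_1/q_1 = 112/3
  p_2/q_2 = 1157/31
  p_3/q_3 = 3583/96
  p_4/q_4 = 266299/7135
q_3 = 96 ≤ 263 < 7135 = q_4, so the answer is 3583/96.

3583/96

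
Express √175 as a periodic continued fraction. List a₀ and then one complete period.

[13; 4, 2, 1, 2, 4, 26]

a₀ = ⌊√175⌋ = 13.
With m₀=0, d₀=1 and mₖ₊₁ = dₖaₖ − mₖ, dₖ₊₁ = (n − mₖ₊₁²)/dₖ, aₖ₊₁ = ⌊(a₀+mₖ₊₁)/dₖ₊₁⌋:
  k=1: m=13, d=6, a=4
  k=2: m=11, d=9, a=2
  k=3: m=7, d=14, a=1
  k=4: m=7, d=9, a=2
  k=5: m=11, d=6, a=4
  k=6: m=13, d=1, a=26
d=1 and a=2a₀=26 at k=6, so the next step gives (m, d) = (13, 6) again — its k=1 value — and the period has length 6.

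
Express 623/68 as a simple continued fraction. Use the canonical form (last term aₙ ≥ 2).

623 = 9*68 + 11
68 = 6*11 + 2
11 = 5*2 + 1
2 = 2*1 + 0  (stop)
So 623/68 = [9; 6, 5, 2].

[9; 6, 5, 2]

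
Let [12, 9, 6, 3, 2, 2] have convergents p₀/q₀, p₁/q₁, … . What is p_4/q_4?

Using pₖ = aₖpₖ₋₁ + pₖ₋₂, qₖ = aₖqₖ₋₁ + qₖ₋₂ (with p₋₁=1, p₋₂=0, q₋₁=0, q₋₂=1):
  k=0: a=12, p=12, q=1
  k=1: a=9, p=109, q=9
  k=2: a=6, p=666, q=55
  k=3: a=3, p=2107, q=174
  k=4: a=2, p=4880, q=403

4880/403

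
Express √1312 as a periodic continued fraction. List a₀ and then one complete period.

[36; 4, 1, 1, 17, 1, 1, 4, 72]

a₀ = ⌊√1312⌋ = 36.
With m₀=0, d₀=1 and mₖ₊₁ = dₖaₖ − mₖ, dₖ₊₁ = (n − mₖ₊₁²)/dₖ, aₖ₊₁ = ⌊(a₀+mₖ₊₁)/dₖ₊₁⌋:
  k=1: m=36, d=16, a=4
  k=2: m=28, d=33, a=1
  k=3: m=5, d=39, a=1
  k=4: m=34, d=4, a=17
  k=5: m=34, d=39, a=1
  k=6: m=5, d=33, a=1
  k=7: m=28, d=16, a=4
  k=8: m=36, d=1, a=72
d=1 and a=2a₀=72 at k=8, so the next step gives (m, d) = (36, 16) again — its k=1 value — and the period has length 8.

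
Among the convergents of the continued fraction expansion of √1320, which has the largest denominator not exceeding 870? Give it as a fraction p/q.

√1320 = [36; 3, 72, …] (period length 2).
Convergents:
  p_0/q_0 = 36/1
  p_1/q_1 = 109/3
  p_2/q_2 = 7884/217
  p_3/q_3 = 23761/654
  p_4/q_4 = 1718676/47305
q_3 = 654 ≤ 870 < 47305 = q_4, so the answer is 23761/654.

23761/654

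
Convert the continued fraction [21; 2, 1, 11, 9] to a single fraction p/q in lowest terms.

Fold from the inside: start with 9/1.
  11 + 1/9 = 100/9
  1 + 9/100 = 109/100
  2 + 100/109 = 318/109
  21 + 109/318 = 6787/318

6787/318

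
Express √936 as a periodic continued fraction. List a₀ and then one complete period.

a₀ = ⌊√936⌋ = 30.
With m₀=0, d₀=1 and mₖ₊₁ = dₖaₖ − mₖ, dₖ₊₁ = (n − mₖ₊₁²)/dₖ, aₖ₊₁ = ⌊(a₀+mₖ₊₁)/dₖ₊₁⌋:
  k=1: m=30, d=36, a=1
  k=2: m=6, d=25, a=1
  k=3: m=19, d=23, a=2
  k=4: m=27, d=9, a=6
  k=5: m=27, d=23, a=2
  k=6: m=19, d=25, a=1
  k=7: m=6, d=36, a=1
  k=8: m=30, d=1, a=60
d=1 and a=2a₀=60 at k=8, so the next step gives (m, d) = (30, 36) again — its k=1 value — and the period has length 8.

[30; 1, 1, 2, 6, 2, 1, 1, 60]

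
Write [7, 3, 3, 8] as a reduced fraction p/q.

606/83

Using pₖ = aₖpₖ₋₁ + pₖ₋₂ and qₖ = aₖqₖ₋₁ + qₖ₋₂:
  k=0: a=7, p=7, q=1
  k=1: a=3, p=22, q=3
  k=2: a=3, p=73, q=10
  k=3: a=8, p=606, q=83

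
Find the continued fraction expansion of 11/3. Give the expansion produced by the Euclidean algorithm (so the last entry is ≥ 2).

[3; 1, 2]

11 = 3·3 + 2
3 = 1·2 + 1
2 = 2·1 + 0  (stop)
So 11/3 = [3; 1, 2].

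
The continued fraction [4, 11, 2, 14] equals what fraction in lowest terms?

Fold from the inside: start with 14/1.
  2 + 1/14 = 29/14
  11 + 14/29 = 333/29
  4 + 29/333 = 1361/333

1361/333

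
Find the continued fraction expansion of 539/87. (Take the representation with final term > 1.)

539 = 6×87 + 17
87 = 5×17 + 2
17 = 8×2 + 1
2 = 2×1 + 0  (stop)
So 539/87 = [6; 5, 8, 2].

[6; 5, 8, 2]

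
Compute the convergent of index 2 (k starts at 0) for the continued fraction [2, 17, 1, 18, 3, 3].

37/18

Using pₖ = aₖpₖ₋₁ + pₖ₋₂, qₖ = aₖqₖ₋₁ + qₖ₋₂ (with p₋₁=1, p₋₂=0, q₋₁=0, q₋₂=1):
  k=0: a=2, p=2, q=1
  k=1: a=17, p=35, q=17
  k=2: a=1, p=37, q=18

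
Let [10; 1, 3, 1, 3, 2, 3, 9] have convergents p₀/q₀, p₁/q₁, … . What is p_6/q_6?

Using pₖ = aₖpₖ₋₁ + pₖ₋₂, qₖ = aₖqₖ₋₁ + qₖ₋₂ (with p₋₁=1, p₋₂=0, q₋₁=0, q₋₂=1):
  k=0: a=10, p=10, q=1
  k=1: a=1, p=11, q=1
  k=2: a=3, p=43, q=4
  k=3: a=1, p=54, q=5
  k=4: a=3, p=205, q=19
  k=5: a=2, p=464, q=43
  k=6: a=3, p=1597, q=148

1597/148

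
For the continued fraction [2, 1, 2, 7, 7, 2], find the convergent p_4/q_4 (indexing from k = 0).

Using pₖ = aₖpₖ₋₁ + pₖ₋₂, qₖ = aₖqₖ₋₁ + qₖ₋₂ (with p₋₁=1, p₋₂=0, q₋₁=0, q₋₂=1):
  k=0: a=2, p=2, q=1
  k=1: a=1, p=3, q=1
  k=2: a=2, p=8, q=3
  k=3: a=7, p=59, q=22
  k=4: a=7, p=421, q=157

421/157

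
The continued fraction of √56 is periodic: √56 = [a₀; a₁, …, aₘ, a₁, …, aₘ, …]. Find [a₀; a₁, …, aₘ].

[7; 2, 14]

a₀ = ⌊√56⌋ = 7.
With m₀=0, d₀=1 and mₖ₊₁ = dₖaₖ − mₖ, dₖ₊₁ = (n − mₖ₊₁²)/dₖ, aₖ₊₁ = ⌊(a₀+mₖ₊₁)/dₖ₊₁⌋:
  k=1: m=7, d=7, a=2
  k=2: m=7, d=1, a=14
d=1 and a=2a₀=14 at k=2, so the next step gives (m, d) = (7, 7) again — its k=1 value — and the period has length 2.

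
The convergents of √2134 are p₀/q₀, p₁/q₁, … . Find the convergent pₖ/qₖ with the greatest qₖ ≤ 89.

1894/41

√2134 = [46; 5, 8, 5, 92, …] (period length 4).
Convergents:
  p_0/q_0 = 46/1
  p_1/q_1 = 231/5
  p_2/q_2 = 1894/41
  p_3/q_3 = 9701/210
q_2 = 41 ≤ 89 < 210 = q_3, so the answer is 1894/41.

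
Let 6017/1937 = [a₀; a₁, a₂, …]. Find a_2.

2

6017 = 3·1937 + 206   →  a_0 = 3
1937 = 9·206 + 83   →  a_1 = 9
206 = 2·83 + 40   →  a_2 = 2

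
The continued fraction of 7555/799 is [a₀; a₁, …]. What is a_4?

7555 = 9·799 + 364   →  a_0 = 9
799 = 2·364 + 71   →  a_1 = 2
364 = 5·71 + 9   →  a_2 = 5
71 = 7·9 + 8   →  a_3 = 7
9 = 1·8 + 1   →  a_4 = 1

1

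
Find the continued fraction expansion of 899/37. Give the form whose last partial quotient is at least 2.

899 = 24×37 + 11
37 = 3×11 + 4
11 = 2×4 + 3
4 = 1×3 + 1
3 = 3×1 + 0  (stop)
So 899/37 = [24; 3, 2, 1, 3].

[24; 3, 2, 1, 3]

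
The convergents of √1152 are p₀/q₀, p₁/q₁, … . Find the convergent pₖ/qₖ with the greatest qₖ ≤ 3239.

39202/1155

√1152 = [33; 1, 15, 1, 66, …] (period length 4).
Convergents:
  p_0/q_0 = 33/1
  p_1/q_1 = 34/1
  p_2/q_2 = 543/16
  p_3/q_3 = 577/17
  p_4/q_4 = 38625/1138
  p_5/q_5 = 39202/1155
  p_6/q_6 = 626655/18463
q_5 = 1155 ≤ 3239 < 18463 = q_6, so the answer is 39202/1155.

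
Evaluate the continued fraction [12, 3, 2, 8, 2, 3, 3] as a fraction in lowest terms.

17535/1427

Using pₖ = aₖpₖ₋₁ + pₖ₋₂ and qₖ = aₖqₖ₋₁ + qₖ₋₂:
  k=0: a=12, p=12, q=1
  k=1: a=3, p=37, q=3
  k=2: a=2, p=86, q=7
  k=3: a=8, p=725, q=59
  k=4: a=2, p=1536, q=125
  k=5: a=3, p=5333, q=434
  k=6: a=3, p=17535, q=1427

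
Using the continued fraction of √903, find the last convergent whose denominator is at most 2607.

36090/1201

√903 = [30; 20, 60, …] (period length 2).
Convergents:
  p_0/q_0 = 30/1
  p_1/q_1 = 601/20
  p_2/q_2 = 36090/1201
  p_3/q_3 = 722401/24040
q_2 = 1201 ≤ 2607 < 24040 = q_3, so the answer is 36090/1201.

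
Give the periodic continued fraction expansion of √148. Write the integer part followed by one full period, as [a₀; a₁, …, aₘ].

a₀ = ⌊√148⌋ = 12.
With m₀=0, d₀=1 and mₖ₊₁ = dₖaₖ − mₖ, dₖ₊₁ = (n − mₖ₊₁²)/dₖ, aₖ₊₁ = ⌊(a₀+mₖ₊₁)/dₖ₊₁⌋:
  k=1: m=12, d=4, a=6
  k=2: m=12, d=1, a=24
d=1 and a=2a₀=24 at k=2, so the next step gives (m, d) = (12, 4) again — its k=1 value — and the period has length 2.

[12; 6, 24]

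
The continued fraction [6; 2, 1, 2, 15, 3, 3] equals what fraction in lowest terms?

7993/1254

Fold from the inside: start with 3/1.
  3 + 1/3 = 10/3
  15 + 3/10 = 153/10
  2 + 10/153 = 316/153
  1 + 153/316 = 469/316
  2 + 316/469 = 1254/469
  6 + 469/1254 = 7993/1254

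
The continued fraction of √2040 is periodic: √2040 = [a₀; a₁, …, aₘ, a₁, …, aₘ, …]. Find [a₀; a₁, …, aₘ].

[45; 6, 90]

a₀ = ⌊√2040⌋ = 45.
With m₀=0, d₀=1 and mₖ₊₁ = dₖaₖ − mₖ, dₖ₊₁ = (n − mₖ₊₁²)/dₖ, aₖ₊₁ = ⌊(a₀+mₖ₊₁)/dₖ₊₁⌋:
  k=1: m=45, d=15, a=6
  k=2: m=45, d=1, a=90
d=1 and a=2a₀=90 at k=2, so the next step gives (m, d) = (45, 15) again — its k=1 value — and the period has length 2.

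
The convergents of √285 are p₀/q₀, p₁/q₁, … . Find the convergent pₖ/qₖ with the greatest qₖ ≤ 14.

√285 = [16; 1, 7, 2, 7, 1, 32, …] (period length 6).
Convergents:
  p_0/q_0 = 16/1
  p_1/q_1 = 17/1
  p_2/q_2 = 135/8
  p_3/q_3 = 287/17
q_2 = 8 ≤ 14 < 17 = q_3, so the answer is 135/8.

135/8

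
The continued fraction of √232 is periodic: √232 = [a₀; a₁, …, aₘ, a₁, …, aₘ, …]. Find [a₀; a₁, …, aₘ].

a₀ = ⌊√232⌋ = 15.
With m₀=0, d₀=1 and mₖ₊₁ = dₖaₖ − mₖ, dₖ₊₁ = (n − mₖ₊₁²)/dₖ, aₖ₊₁ = ⌊(a₀+mₖ₊₁)/dₖ₊₁⌋:
  k=1: m=15, d=7, a=4
  k=2: m=13, d=9, a=3
  k=3: m=14, d=4, a=7
  k=4: m=14, d=9, a=3
  k=5: m=13, d=7, a=4
  k=6: m=15, d=1, a=30
d=1 and a=2a₀=30 at k=6, so the next step gives (m, d) = (15, 7) again — its k=1 value — and the period has length 6.

[15; 4, 3, 7, 3, 4, 30]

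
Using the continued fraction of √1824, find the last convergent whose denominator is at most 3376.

87851/2057

√1824 = [42; 1, 2, 2, 2, 1, 84, …] (period length 6).
Convergents:
  p_0/q_0 = 42/1
  p_1/q_1 = 43/1
  p_2/q_2 = 128/3
  p_3/q_3 = 299/7
  p_4/q_4 = 726/17
  p_5/q_5 = 1025/24
  p_6/q_6 = 86826/2033
  p_7/q_7 = 87851/2057
  p_8/q_8 = 262528/6147
q_7 = 2057 ≤ 3376 < 6147 = q_8, so the answer is 87851/2057.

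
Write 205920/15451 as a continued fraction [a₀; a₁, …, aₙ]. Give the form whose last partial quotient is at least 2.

[13; 3, 18, 16, 2, 8]

205920 = 13·15451 + 5057
15451 = 3·5057 + 280
5057 = 18·280 + 17
280 = 16·17 + 8
17 = 2·8 + 1
8 = 8·1 + 0  (stop)
So 205920/15451 = [13; 3, 18, 16, 2, 8].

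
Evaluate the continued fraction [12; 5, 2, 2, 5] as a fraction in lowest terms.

Using pₖ = aₖpₖ₋₁ + pₖ₋₂ and qₖ = aₖqₖ₋₁ + qₖ₋₂:
  k=0: a=12, p=12, q=1
  k=1: a=5, p=61, q=5
  k=2: a=2, p=134, q=11
  k=3: a=2, p=329, q=27
  k=4: a=5, p=1779, q=146

1779/146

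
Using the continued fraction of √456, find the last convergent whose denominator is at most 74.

1025/48

√456 = [21; 2, 1, 4, 1, 2, 42, …] (period length 6).
Convergents:
  p_0/q_0 = 21/1
  p_1/q_1 = 43/2
  p_2/q_2 = 64/3
  p_3/q_3 = 299/14
  p_4/q_4 = 363/17
  p_5/q_5 = 1025/48
  p_6/q_6 = 43413/2033
q_5 = 48 ≤ 74 < 2033 = q_6, so the answer is 1025/48.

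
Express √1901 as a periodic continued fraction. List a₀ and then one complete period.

a₀ = ⌊√1901⌋ = 43.

[43; 1, 1, 1, 1, 86]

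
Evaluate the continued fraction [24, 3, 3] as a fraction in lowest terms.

Using pₖ = aₖpₖ₋₁ + pₖ₋₂ and qₖ = aₖqₖ₋₁ + qₖ₋₂:
  k=0: a=24, p=24, q=1
  k=1: a=3, p=73, q=3
  k=2: a=3, p=243, q=10

243/10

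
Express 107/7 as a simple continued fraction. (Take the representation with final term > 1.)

[15; 3, 2]

107 = 15*7 + 2
7 = 3*2 + 1
2 = 2*1 + 0  (stop)
So 107/7 = [15; 3, 2].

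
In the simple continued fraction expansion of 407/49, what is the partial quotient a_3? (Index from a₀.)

1

407 = 8·49 + 15   →  a_0 = 8
49 = 3·15 + 4   →  a_1 = 3
15 = 3·4 + 3   →  a_2 = 3
4 = 1·3 + 1   →  a_3 = 1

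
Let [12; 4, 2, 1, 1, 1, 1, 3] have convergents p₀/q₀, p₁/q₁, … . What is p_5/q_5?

428/35

Using pₖ = aₖpₖ₋₁ + pₖ₋₂, qₖ = aₖqₖ₋₁ + qₖ₋₂ (with p₋₁=1, p₋₂=0, q₋₁=0, q₋₂=1):
  k=0: a=12, p=12, q=1
  k=1: a=4, p=49, q=4
  k=2: a=2, p=110, q=9
  k=3: a=1, p=159, q=13
  k=4: a=1, p=269, q=22
  k=5: a=1, p=428, q=35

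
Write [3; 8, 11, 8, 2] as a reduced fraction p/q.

4776/1529

Fold from the inside: start with 2/1.
  8 + 1/2 = 17/2
  11 + 2/17 = 189/17
  8 + 17/189 = 1529/189
  3 + 189/1529 = 4776/1529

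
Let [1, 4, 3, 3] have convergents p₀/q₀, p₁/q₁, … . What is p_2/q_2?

Using pₖ = aₖpₖ₋₁ + pₖ₋₂, qₖ = aₖqₖ₋₁ + qₖ₋₂ (with p₋₁=1, p₋₂=0, q₋₁=0, q₋₂=1):
  k=0: a=1, p=1, q=1
  k=1: a=4, p=5, q=4
  k=2: a=3, p=16, q=13

16/13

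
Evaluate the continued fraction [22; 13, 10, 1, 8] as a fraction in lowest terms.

Using pₖ = aₖpₖ₋₁ + pₖ₋₂ and qₖ = aₖqₖ₋₁ + qₖ₋₂:
  k=0: a=22, p=22, q=1
  k=1: a=13, p=287, q=13
  k=2: a=10, p=2892, q=131
  k=3: a=1, p=3179, q=144
  k=4: a=8, p=28324, q=1283

28324/1283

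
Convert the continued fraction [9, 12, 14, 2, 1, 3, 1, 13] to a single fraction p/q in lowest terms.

Using pₖ = aₖpₖ₋₁ + pₖ₋₂ and qₖ = aₖqₖ₋₁ + qₖ₋₂:
  k=0: a=9, p=9, q=1
  k=1: a=12, p=109, q=12
  k=2: a=14, p=1535, q=169
  k=3: a=2, p=3179, q=350
  k=4: a=1, p=4714, q=519
  k=5: a=3, p=17321, q=1907
  k=6: a=1, p=22035, q=2426
  k=7: a=13, p=303776, q=33445

303776/33445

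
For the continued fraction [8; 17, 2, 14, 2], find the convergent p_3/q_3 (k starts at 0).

4085/507

Using pₖ = aₖpₖ₋₁ + pₖ₋₂, qₖ = aₖqₖ₋₁ + qₖ₋₂ (with p₋₁=1, p₋₂=0, q₋₁=0, q₋₂=1):
  k=0: a=8, p=8, q=1
  k=1: a=17, p=137, q=17
  k=2: a=2, p=282, q=35
  k=3: a=14, p=4085, q=507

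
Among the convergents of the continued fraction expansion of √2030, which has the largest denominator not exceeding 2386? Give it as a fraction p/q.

√2030 = [45; 18, 90, …] (period length 2).
Convergents:
  p_0/q_0 = 45/1
  p_1/q_1 = 811/18
  p_2/q_2 = 73035/1621
  p_3/q_3 = 1315441/29196
q_2 = 1621 ≤ 2386 < 29196 = q_3, so the answer is 73035/1621.

73035/1621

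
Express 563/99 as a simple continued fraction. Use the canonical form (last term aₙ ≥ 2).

563 = 5*99 + 68
99 = 1*68 + 31
68 = 2*31 + 6
31 = 5*6 + 1
6 = 6*1 + 0  (stop)
So 563/99 = [5; 1, 2, 5, 6].

[5; 1, 2, 5, 6]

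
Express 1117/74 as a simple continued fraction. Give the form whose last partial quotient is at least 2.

1117 = 15×74 + 7
74 = 10×7 + 4
7 = 1×4 + 3
4 = 1×3 + 1
3 = 3×1 + 0  (stop)
So 1117/74 = [15; 10, 1, 1, 3].

[15; 10, 1, 1, 3]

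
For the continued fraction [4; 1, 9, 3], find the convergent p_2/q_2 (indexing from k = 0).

49/10

Using pₖ = aₖpₖ₋₁ + pₖ₋₂, qₖ = aₖqₖ₋₁ + qₖ₋₂ (with p₋₁=1, p₋₂=0, q₋₁=0, q₋₂=1):
  k=0: a=4, p=4, q=1
  k=1: a=1, p=5, q=1
  k=2: a=9, p=49, q=10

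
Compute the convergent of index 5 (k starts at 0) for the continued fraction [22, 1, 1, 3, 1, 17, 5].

Using pₖ = aₖpₖ₋₁ + pₖ₋₂, qₖ = aₖqₖ₋₁ + qₖ₋₂ (with p₋₁=1, p₋₂=0, q₋₁=0, q₋₂=1):
  k=0: a=22, p=22, q=1
  k=1: a=1, p=23, q=1
  k=2: a=1, p=45, q=2
  k=3: a=3, p=158, q=7
  k=4: a=1, p=203, q=9
  k=5: a=17, p=3609, q=160

3609/160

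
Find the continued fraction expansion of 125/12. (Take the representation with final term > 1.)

[10; 2, 2, 2]

125 = 10*12 + 5
12 = 2*5 + 2
5 = 2*2 + 1
2 = 2*1 + 0  (stop)
So 125/12 = [10; 2, 2, 2].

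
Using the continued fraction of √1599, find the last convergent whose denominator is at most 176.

√1599 = [39; 1, 78, …] (period length 2).
Convergents:
  p_0/q_0 = 39/1
  p_1/q_1 = 40/1
  p_2/q_2 = 3159/79
  p_3/q_3 = 3199/80
  p_4/q_4 = 252681/6319
q_3 = 80 ≤ 176 < 6319 = q_4, so the answer is 3199/80.

3199/80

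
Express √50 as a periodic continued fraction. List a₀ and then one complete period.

[7; 14]

a₀ = ⌊√50⌋ = 7.
With m₀=0, d₀=1 and mₖ₊₁ = dₖaₖ − mₖ, dₖ₊₁ = (n − mₖ₊₁²)/dₖ, aₖ₊₁ = ⌊(a₀+mₖ₊₁)/dₖ₊₁⌋:
  k=1: m=7, d=1, a=14
d=1 and a=2a₀=14 at k=1, so the next step gives (m, d) = (7, 1) again — its k=1 value — and the period has length 1.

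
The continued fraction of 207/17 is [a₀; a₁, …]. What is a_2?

207 = 12·17 + 3   →  a_0 = 12
17 = 5·3 + 2   →  a_1 = 5
3 = 1·2 + 1   →  a_2 = 1

1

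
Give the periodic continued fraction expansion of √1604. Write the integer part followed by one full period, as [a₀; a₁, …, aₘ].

a₀ = ⌊√1604⌋ = 40.
With m₀=0, d₀=1 and mₖ₊₁ = dₖaₖ − mₖ, dₖ₊₁ = (n − mₖ₊₁²)/dₖ, aₖ₊₁ = ⌊(a₀+mₖ₊₁)/dₖ₊₁⌋:
  k=1: m=40, d=4, a=20
  k=2: m=40, d=1, a=80
d=1 and a=2a₀=80 at k=2, so the next step gives (m, d) = (40, 4) again — its k=1 value — and the period has length 2.

[40; 20, 80]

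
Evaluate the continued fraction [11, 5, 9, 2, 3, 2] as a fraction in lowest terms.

Fold from the inside: start with 2/1.
  3 + 1/2 = 7/2
  2 + 2/7 = 16/7
  9 + 7/16 = 151/16
  5 + 16/151 = 771/151
  11 + 151/771 = 8632/771

8632/771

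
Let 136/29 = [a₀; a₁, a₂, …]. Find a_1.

1

136 = 4·29 + 20   →  a_0 = 4
29 = 1·20 + 9   →  a_1 = 1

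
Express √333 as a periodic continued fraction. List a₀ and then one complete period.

a₀ = ⌊√333⌋ = 18.
With m₀=0, d₀=1 and mₖ₊₁ = dₖaₖ − mₖ, dₖ₊₁ = (n − mₖ₊₁²)/dₖ, aₖ₊₁ = ⌊(a₀+mₖ₊₁)/dₖ₊₁⌋:
  k=1: m=18, d=9, a=4
  k=2: m=18, d=1, a=36
d=1 and a=2a₀=36 at k=2, so the next step gives (m, d) = (18, 9) again — its k=1 value — and the period has length 2.

[18; 4, 36]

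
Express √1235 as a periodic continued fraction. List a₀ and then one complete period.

[35; 7, 70]

a₀ = ⌊√1235⌋ = 35.
With m₀=0, d₀=1 and mₖ₊₁ = dₖaₖ − mₖ, dₖ₊₁ = (n − mₖ₊₁²)/dₖ, aₖ₊₁ = ⌊(a₀+mₖ₊₁)/dₖ₊₁⌋:
  k=1: m=35, d=10, a=7
  k=2: m=35, d=1, a=70
d=1 and a=2a₀=70 at k=2, so the next step gives (m, d) = (35, 10) again — its k=1 value — and the period has length 2.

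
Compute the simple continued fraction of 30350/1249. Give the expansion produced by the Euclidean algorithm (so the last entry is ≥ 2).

30350 = 24*1249 + 374
1249 = 3*374 + 127
374 = 2*127 + 120
127 = 1*120 + 7
120 = 17*7 + 1
7 = 7*1 + 0  (stop)
So 30350/1249 = [24; 3, 2, 1, 17, 7].

[24; 3, 2, 1, 17, 7]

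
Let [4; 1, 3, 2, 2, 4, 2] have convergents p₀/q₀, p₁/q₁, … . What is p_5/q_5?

463/97

Using pₖ = aₖpₖ₋₁ + pₖ₋₂, qₖ = aₖqₖ₋₁ + qₖ₋₂ (with p₋₁=1, p₋₂=0, q₋₁=0, q₋₂=1):
  k=0: a=4, p=4, q=1
  k=1: a=1, p=5, q=1
  k=2: a=3, p=19, q=4
  k=3: a=2, p=43, q=9
  k=4: a=2, p=105, q=22
  k=5: a=4, p=463, q=97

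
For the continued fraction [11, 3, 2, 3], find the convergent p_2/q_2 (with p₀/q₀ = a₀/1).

79/7

Using pₖ = aₖpₖ₋₁ + pₖ₋₂, qₖ = aₖqₖ₋₁ + qₖ₋₂ (with p₋₁=1, p₋₂=0, q₋₁=0, q₋₂=1):
  k=0: a=11, p=11, q=1
  k=1: a=3, p=34, q=3
  k=2: a=2, p=79, q=7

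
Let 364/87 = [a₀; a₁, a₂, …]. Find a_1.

364 = 4·87 + 16   →  a_0 = 4
87 = 5·16 + 7   →  a_1 = 5

5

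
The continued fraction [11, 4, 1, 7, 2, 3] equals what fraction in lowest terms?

Using pₖ = aₖpₖ₋₁ + pₖ₋₂ and qₖ = aₖqₖ₋₁ + qₖ₋₂:
  k=0: a=11, p=11, q=1
  k=1: a=4, p=45, q=4
  k=2: a=1, p=56, q=5
  k=3: a=7, p=437, q=39
  k=4: a=2, p=930, q=83
  k=5: a=3, p=3227, q=288

3227/288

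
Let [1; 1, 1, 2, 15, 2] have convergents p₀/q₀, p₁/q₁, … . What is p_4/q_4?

Using pₖ = aₖpₖ₋₁ + pₖ₋₂, qₖ = aₖqₖ₋₁ + qₖ₋₂ (with p₋₁=1, p₋₂=0, q₋₁=0, q₋₂=1):
  k=0: a=1, p=1, q=1
  k=1: a=1, p=2, q=1
  k=2: a=1, p=3, q=2
  k=3: a=2, p=8, q=5
  k=4: a=15, p=123, q=77

123/77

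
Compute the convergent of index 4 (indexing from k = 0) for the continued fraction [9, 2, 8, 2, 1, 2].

Using pₖ = aₖpₖ₋₁ + pₖ₋₂, qₖ = aₖqₖ₋₁ + qₖ₋₂ (with p₋₁=1, p₋₂=0, q₋₁=0, q₋₂=1):
  k=0: a=9, p=9, q=1
  k=1: a=2, p=19, q=2
  k=2: a=8, p=161, q=17
  k=3: a=2, p=341, q=36
  k=4: a=1, p=502, q=53

502/53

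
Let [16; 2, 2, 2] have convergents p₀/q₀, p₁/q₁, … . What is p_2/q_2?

82/5

Using pₖ = aₖpₖ₋₁ + pₖ₋₂, qₖ = aₖqₖ₋₁ + qₖ₋₂ (with p₋₁=1, p₋₂=0, q₋₁=0, q₋₂=1):
  k=0: a=16, p=16, q=1
  k=1: a=2, p=33, q=2
  k=2: a=2, p=82, q=5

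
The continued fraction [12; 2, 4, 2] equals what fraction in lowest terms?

249/20

Using pₖ = aₖpₖ₋₁ + pₖ₋₂ and qₖ = aₖqₖ₋₁ + qₖ₋₂:
  k=0: a=12, p=12, q=1
  k=1: a=2, p=25, q=2
  k=2: a=4, p=112, q=9
  k=3: a=2, p=249, q=20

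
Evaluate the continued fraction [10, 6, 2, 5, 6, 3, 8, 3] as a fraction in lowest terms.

365749/36017

Fold from the inside: start with 3/1.
  8 + 1/3 = 25/3
  3 + 3/25 = 78/25
  6 + 25/78 = 493/78
  5 + 78/493 = 2543/493
  2 + 493/2543 = 5579/2543
  6 + 2543/5579 = 36017/5579
  10 + 5579/36017 = 365749/36017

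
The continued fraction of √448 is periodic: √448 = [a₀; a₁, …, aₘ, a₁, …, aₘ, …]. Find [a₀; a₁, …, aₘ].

a₀ = ⌊√448⌋ = 21.

[21; 6, 42]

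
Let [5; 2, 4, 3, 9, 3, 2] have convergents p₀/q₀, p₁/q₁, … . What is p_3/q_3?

Using pₖ = aₖpₖ₋₁ + pₖ₋₂, qₖ = aₖqₖ₋₁ + qₖ₋₂ (with p₋₁=1, p₋₂=0, q₋₁=0, q₋₂=1):
  k=0: a=5, p=5, q=1
  k=1: a=2, p=11, q=2
  k=2: a=4, p=49, q=9
  k=3: a=3, p=158, q=29

158/29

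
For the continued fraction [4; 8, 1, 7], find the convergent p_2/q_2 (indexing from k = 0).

Using pₖ = aₖpₖ₋₁ + pₖ₋₂, qₖ = aₖqₖ₋₁ + qₖ₋₂ (with p₋₁=1, p₋₂=0, q₋₁=0, q₋₂=1):
  k=0: a=4, p=4, q=1
  k=1: a=8, p=33, q=8
  k=2: a=1, p=37, q=9

37/9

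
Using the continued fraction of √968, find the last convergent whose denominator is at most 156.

2209/71

√968 = [31; 8, 1, 6, 1, 8, 62, …] (period length 6).
Convergents:
  p_0/q_0 = 31/1
  p_1/q_1 = 249/8
  p_2/q_2 = 280/9
  p_3/q_3 = 1929/62
  p_4/q_4 = 2209/71
  p_5/q_5 = 19601/630
q_4 = 71 ≤ 156 < 630 = q_5, so the answer is 2209/71.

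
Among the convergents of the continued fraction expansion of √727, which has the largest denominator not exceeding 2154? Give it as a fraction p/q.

√727 = [26; 1, 25, 1, 52, …] (period length 4).
Convergents:
  p_0/q_0 = 26/1
  p_1/q_1 = 27/1
  p_2/q_2 = 701/26
  p_3/q_3 = 728/27
  p_4/q_4 = 38557/1430
  p_5/q_5 = 39285/1457
  p_6/q_6 = 1020682/37855
q_5 = 1457 ≤ 2154 < 37855 = q_6, so the answer is 39285/1457.

39285/1457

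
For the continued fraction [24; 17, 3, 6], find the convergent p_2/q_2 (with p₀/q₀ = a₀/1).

1251/52

Using pₖ = aₖpₖ₋₁ + pₖ₋₂, qₖ = aₖqₖ₋₁ + qₖ₋₂ (with p₋₁=1, p₋₂=0, q₋₁=0, q₋₂=1):
  k=0: a=24, p=24, q=1
  k=1: a=17, p=409, q=17
  k=2: a=3, p=1251, q=52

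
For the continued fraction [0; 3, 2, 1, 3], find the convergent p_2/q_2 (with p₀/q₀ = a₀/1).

Using pₖ = aₖpₖ₋₁ + pₖ₋₂, qₖ = aₖqₖ₋₁ + qₖ₋₂ (with p₋₁=1, p₋₂=0, q₋₁=0, q₋₂=1):
  k=0: a=0, p=0, q=1
  k=1: a=3, p=1, q=3
  k=2: a=2, p=2, q=7

2/7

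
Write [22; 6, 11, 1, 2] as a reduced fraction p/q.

Using pₖ = aₖpₖ₋₁ + pₖ₋₂ and qₖ = aₖqₖ₋₁ + qₖ₋₂:
  k=0: a=22, p=22, q=1
  k=1: a=6, p=133, q=6
  k=2: a=11, p=1485, q=67
  k=3: a=1, p=1618, q=73
  k=4: a=2, p=4721, q=213

4721/213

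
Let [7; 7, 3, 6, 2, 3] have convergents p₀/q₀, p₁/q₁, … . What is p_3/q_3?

Using pₖ = aₖpₖ₋₁ + pₖ₋₂, qₖ = aₖqₖ₋₁ + qₖ₋₂ (with p₋₁=1, p₋₂=0, q₋₁=0, q₋₂=1):
  k=0: a=7, p=7, q=1
  k=1: a=7, p=50, q=7
  k=2: a=3, p=157, q=22
  k=3: a=6, p=992, q=139

992/139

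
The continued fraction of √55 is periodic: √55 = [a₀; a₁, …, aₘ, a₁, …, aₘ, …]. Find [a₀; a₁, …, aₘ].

a₀ = ⌊√55⌋ = 7.
With m₀=0, d₀=1 and mₖ₊₁ = dₖaₖ − mₖ, dₖ₊₁ = (n − mₖ₊₁²)/dₖ, aₖ₊₁ = ⌊(a₀+mₖ₊₁)/dₖ₊₁⌋:
  k=1: m=7, d=6, a=2
  k=2: m=5, d=5, a=2
  k=3: m=5, d=6, a=2
  k=4: m=7, d=1, a=14
d=1 and a=2a₀=14 at k=4, so the next step gives (m, d) = (7, 6) again — its k=1 value — and the period has length 4.

[7; 2, 2, 2, 14]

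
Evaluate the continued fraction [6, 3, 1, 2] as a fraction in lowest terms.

Fold from the inside: start with 2/1.
  1 + 1/2 = 3/2
  3 + 2/3 = 11/3
  6 + 3/11 = 69/11

69/11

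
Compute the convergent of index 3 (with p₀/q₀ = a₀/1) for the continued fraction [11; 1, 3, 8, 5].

Using pₖ = aₖpₖ₋₁ + pₖ₋₂, qₖ = aₖqₖ₋₁ + qₖ₋₂ (with p₋₁=1, p₋₂=0, q₋₁=0, q₋₂=1):
  k=0: a=11, p=11, q=1
  k=1: a=1, p=12, q=1
  k=2: a=3, p=47, q=4
  k=3: a=8, p=388, q=33

388/33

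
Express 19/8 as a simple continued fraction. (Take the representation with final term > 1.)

19 = 2*8 + 3
8 = 2*3 + 2
3 = 1*2 + 1
2 = 2*1 + 0  (stop)
So 19/8 = [2; 2, 1, 2].

[2; 2, 1, 2]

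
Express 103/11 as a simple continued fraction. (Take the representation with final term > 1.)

[9; 2, 1, 3]

103 = 9×11 + 4
11 = 2×4 + 3
4 = 1×3 + 1
3 = 3×1 + 0  (stop)
So 103/11 = [9; 2, 1, 3].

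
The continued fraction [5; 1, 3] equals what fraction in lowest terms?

23/4

Fold from the inside: start with 3/1.
  1 + 1/3 = 4/3
  5 + 3/4 = 23/4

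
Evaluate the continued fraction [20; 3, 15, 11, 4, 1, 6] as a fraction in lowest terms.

Fold from the inside: start with 6/1.
  1 + 1/6 = 7/6
  4 + 6/7 = 34/7
  11 + 7/34 = 381/34
  15 + 34/381 = 5749/381
  3 + 381/5749 = 17628/5749
  20 + 5749/17628 = 358309/17628

358309/17628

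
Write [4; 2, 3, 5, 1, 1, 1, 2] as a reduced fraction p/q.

1467/331

Using pₖ = aₖpₖ₋₁ + pₖ₋₂ and qₖ = aₖqₖ₋₁ + qₖ₋₂:
  k=0: a=4, p=4, q=1
  k=1: a=2, p=9, q=2
  k=2: a=3, p=31, q=7
  k=3: a=5, p=164, q=37
  k=4: a=1, p=195, q=44
  k=5: a=1, p=359, q=81
  k=6: a=1, p=554, q=125
  k=7: a=2, p=1467, q=331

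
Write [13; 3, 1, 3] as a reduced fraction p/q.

Using pₖ = aₖpₖ₋₁ + pₖ₋₂ and qₖ = aₖqₖ₋₁ + qₖ₋₂:
  k=0: a=13, p=13, q=1
  k=1: a=3, p=40, q=3
  k=2: a=1, p=53, q=4
  k=3: a=3, p=199, q=15

199/15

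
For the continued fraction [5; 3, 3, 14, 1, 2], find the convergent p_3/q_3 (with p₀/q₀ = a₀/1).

Using pₖ = aₖpₖ₋₁ + pₖ₋₂, qₖ = aₖqₖ₋₁ + qₖ₋₂ (with p₋₁=1, p₋₂=0, q₋₁=0, q₋₂=1):
  k=0: a=5, p=5, q=1
  k=1: a=3, p=16, q=3
  k=2: a=3, p=53, q=10
  k=3: a=14, p=758, q=143

758/143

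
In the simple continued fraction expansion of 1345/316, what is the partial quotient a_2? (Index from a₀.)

1345 = 4·316 + 81   →  a_0 = 4
316 = 3·81 + 73   →  a_1 = 3
81 = 1·73 + 8   →  a_2 = 1

1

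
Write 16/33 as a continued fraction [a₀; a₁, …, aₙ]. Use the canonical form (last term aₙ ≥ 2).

16 = 0×33 + 16
33 = 2×16 + 1
16 = 16×1 + 0  (stop)
So 16/33 = [0; 2, 16].

[0; 2, 16]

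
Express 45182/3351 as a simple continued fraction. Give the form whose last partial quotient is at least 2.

45182 = 13*3351 + 1619
3351 = 2*1619 + 113
1619 = 14*113 + 37
113 = 3*37 + 2
37 = 18*2 + 1
2 = 2*1 + 0  (stop)
So 45182/3351 = [13; 2, 14, 3, 18, 2].

[13; 2, 14, 3, 18, 2]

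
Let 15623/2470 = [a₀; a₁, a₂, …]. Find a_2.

13

15623 = 6·2470 + 803   →  a_0 = 6
2470 = 3·803 + 61   →  a_1 = 3
803 = 13·61 + 10   →  a_2 = 13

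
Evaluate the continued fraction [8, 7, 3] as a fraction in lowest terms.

Fold from the inside: start with 3/1.
  7 + 1/3 = 22/3
  8 + 3/22 = 179/22

179/22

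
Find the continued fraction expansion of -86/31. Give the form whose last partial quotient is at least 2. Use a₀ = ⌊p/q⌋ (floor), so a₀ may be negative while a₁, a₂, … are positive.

[-3; 4, 2, 3]

-86 = -3×31 + 7
31 = 4×7 + 3
7 = 2×3 + 1
3 = 3×1 + 0  (stop)
So -86/31 = [-3; 4, 2, 3].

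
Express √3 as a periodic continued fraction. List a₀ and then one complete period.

a₀ = ⌊√3⌋ = 1.
With m₀=0, d₀=1 and mₖ₊₁ = dₖaₖ − mₖ, dₖ₊₁ = (n − mₖ₊₁²)/dₖ, aₖ₊₁ = ⌊(a₀+mₖ₊₁)/dₖ₊₁⌋:
  k=1: m=1, d=2, a=1
  k=2: m=1, d=1, a=2
d=1 and a=2a₀=2 at k=2, so the next step gives (m, d) = (1, 2) again — its k=1 value — and the period has length 2.

[1; 1, 2]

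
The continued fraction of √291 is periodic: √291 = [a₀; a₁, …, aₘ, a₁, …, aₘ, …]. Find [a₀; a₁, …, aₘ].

a₀ = ⌊√291⌋ = 17.
With m₀=0, d₀=1 and mₖ₊₁ = dₖaₖ − mₖ, dₖ₊₁ = (n − mₖ₊₁²)/dₖ, aₖ₊₁ = ⌊(a₀+mₖ₊₁)/dₖ₊₁⌋:
  k=1: m=17, d=2, a=17
  k=2: m=17, d=1, a=34
d=1 and a=2a₀=34 at k=2, so the next step gives (m, d) = (17, 2) again — its k=1 value — and the period has length 2.

[17; 17, 34]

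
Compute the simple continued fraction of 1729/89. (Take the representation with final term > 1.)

1729 = 19*89 + 38
89 = 2*38 + 13
38 = 2*13 + 12
13 = 1*12 + 1
12 = 12*1 + 0  (stop)
So 1729/89 = [19; 2, 2, 1, 12].

[19; 2, 2, 1, 12]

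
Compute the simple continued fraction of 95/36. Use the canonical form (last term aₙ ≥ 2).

95 = 2*36 + 23
36 = 1*23 + 13
23 = 1*13 + 10
13 = 1*10 + 3
10 = 3*3 + 1
3 = 3*1 + 0  (stop)
So 95/36 = [2; 1, 1, 1, 3, 3].

[2; 1, 1, 1, 3, 3]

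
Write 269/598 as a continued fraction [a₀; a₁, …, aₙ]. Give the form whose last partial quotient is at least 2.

269 = 0·598 + 269
598 = 2·269 + 60
269 = 4·60 + 29
60 = 2·29 + 2
29 = 14·2 + 1
2 = 2·1 + 0  (stop)
So 269/598 = [0; 2, 4, 2, 14, 2].

[0; 2, 4, 2, 14, 2]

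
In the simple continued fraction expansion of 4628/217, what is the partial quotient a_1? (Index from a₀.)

4628 = 21·217 + 71   →  a_0 = 21
217 = 3·71 + 4   →  a_1 = 3

3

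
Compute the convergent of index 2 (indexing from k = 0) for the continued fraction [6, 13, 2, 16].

164/27

Using pₖ = aₖpₖ₋₁ + pₖ₋₂, qₖ = aₖqₖ₋₁ + qₖ₋₂ (with p₋₁=1, p₋₂=0, q₋₁=0, q₋₂=1):
  k=0: a=6, p=6, q=1
  k=1: a=13, p=79, q=13
  k=2: a=2, p=164, q=27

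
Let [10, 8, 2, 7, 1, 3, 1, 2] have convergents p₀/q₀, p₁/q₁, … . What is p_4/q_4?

1457/144

Using pₖ = aₖpₖ₋₁ + pₖ₋₂, qₖ = aₖqₖ₋₁ + qₖ₋₂ (with p₋₁=1, p₋₂=0, q₋₁=0, q₋₂=1):
  k=0: a=10, p=10, q=1
  k=1: a=8, p=81, q=8
  k=2: a=2, p=172, q=17
  k=3: a=7, p=1285, q=127
  k=4: a=1, p=1457, q=144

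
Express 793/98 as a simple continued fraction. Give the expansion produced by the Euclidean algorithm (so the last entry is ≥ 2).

793 = 8·98 + 9
98 = 10·9 + 8
9 = 1·8 + 1
8 = 8·1 + 0  (stop)
So 793/98 = [8; 10, 1, 8].

[8; 10, 1, 8]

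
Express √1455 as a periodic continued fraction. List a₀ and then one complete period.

[38; 6, 1, 11, 1, 6, 76]

a₀ = ⌊√1455⌋ = 38.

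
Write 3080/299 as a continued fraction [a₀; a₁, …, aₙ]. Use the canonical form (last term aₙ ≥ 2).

3080 = 10·299 + 90
299 = 3·90 + 29
90 = 3·29 + 3
29 = 9·3 + 2
3 = 1·2 + 1
2 = 2·1 + 0  (stop)
So 3080/299 = [10; 3, 3, 9, 1, 2].

[10; 3, 3, 9, 1, 2]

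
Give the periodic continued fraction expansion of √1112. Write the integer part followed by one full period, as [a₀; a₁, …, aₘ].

a₀ = ⌊√1112⌋ = 33.
With m₀=0, d₀=1 and mₖ₊₁ = dₖaₖ − mₖ, dₖ₊₁ = (n − mₖ₊₁²)/dₖ, aₖ₊₁ = ⌊(a₀+mₖ₊₁)/dₖ₊₁⌋:
  k=1: m=33, d=23, a=2
  k=2: m=13, d=41, a=1
  k=3: m=28, d=8, a=7
  k=4: m=28, d=41, a=1
  k=5: m=13, d=23, a=2
  k=6: m=33, d=1, a=66
d=1 and a=2a₀=66 at k=6, so the next step gives (m, d) = (33, 23) again — its k=1 value — and the period has length 6.

[33; 2, 1, 7, 1, 2, 66]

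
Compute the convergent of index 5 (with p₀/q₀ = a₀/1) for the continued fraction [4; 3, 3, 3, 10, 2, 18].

3068/713

Using pₖ = aₖpₖ₋₁ + pₖ₋₂, qₖ = aₖqₖ₋₁ + qₖ₋₂ (with p₋₁=1, p₋₂=0, q₋₁=0, q₋₂=1):
  k=0: a=4, p=4, q=1
  k=1: a=3, p=13, q=3
  k=2: a=3, p=43, q=10
  k=3: a=3, p=142, q=33
  k=4: a=10, p=1463, q=340
  k=5: a=2, p=3068, q=713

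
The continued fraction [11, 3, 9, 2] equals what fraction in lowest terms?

668/59

Fold from the inside: start with 2/1.
  9 + 1/2 = 19/2
  3 + 2/19 = 59/19
  11 + 19/59 = 668/59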